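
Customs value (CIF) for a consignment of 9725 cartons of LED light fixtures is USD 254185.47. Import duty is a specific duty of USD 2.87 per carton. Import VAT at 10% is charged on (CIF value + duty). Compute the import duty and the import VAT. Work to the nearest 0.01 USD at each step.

Import duty: USD 27910.75; import VAT: USD 28209.62

Import duty = 9725 × 2.87 = 27910.75
VAT base = CIF + duty = 254185.47 + 27910.75 = 282096.22
Import VAT = 282096.22 × 10% = 28209.62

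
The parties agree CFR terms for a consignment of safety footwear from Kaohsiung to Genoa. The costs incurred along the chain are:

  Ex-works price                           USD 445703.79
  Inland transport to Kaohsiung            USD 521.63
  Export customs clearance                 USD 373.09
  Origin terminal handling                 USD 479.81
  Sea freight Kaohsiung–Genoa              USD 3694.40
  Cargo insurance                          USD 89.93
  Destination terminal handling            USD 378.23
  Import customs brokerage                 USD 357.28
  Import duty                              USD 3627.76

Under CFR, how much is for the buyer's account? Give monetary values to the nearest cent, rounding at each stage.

Buyer's account: USD 4453.20

CFR: the seller pays costs through ocean freight to the destination port, but not insurance.
Seller's account: goods 445703.79 + inland to port 521.63 + export clearance 373.09 + origin terminal 479.81 + freight 3694.40 = 450772.72
Buyer's account: insurance 89.93 + destination terminal 378.23 + brokerage 357.28 + duty 3627.76 = 4453.20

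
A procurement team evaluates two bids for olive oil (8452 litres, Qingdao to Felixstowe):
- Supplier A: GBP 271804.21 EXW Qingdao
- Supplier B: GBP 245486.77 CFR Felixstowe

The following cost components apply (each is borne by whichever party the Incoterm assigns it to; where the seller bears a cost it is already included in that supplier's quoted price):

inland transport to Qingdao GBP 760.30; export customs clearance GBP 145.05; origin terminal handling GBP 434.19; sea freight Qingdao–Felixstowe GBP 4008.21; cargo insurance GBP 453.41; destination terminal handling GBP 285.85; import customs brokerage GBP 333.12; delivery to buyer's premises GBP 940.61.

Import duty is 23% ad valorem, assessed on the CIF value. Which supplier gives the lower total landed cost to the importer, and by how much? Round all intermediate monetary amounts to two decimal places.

Supplier B is cheaper by GBP 38948.19

Supplier A (EXW):
CIF value = EXW price + inland to port + export clearance + origin terminal + freight + insurance = 271804.21 + 760.30 + 145.05 + 434.19 + 4008.21 + 453.41 = 277605.37
Import duty = 277605.37 × 23% = 63849.24
Buyer bears (A): 760.30 + 145.05 + 434.19 + 4008.21 + 453.41 + 285.85 + 333.12 + 940.61 = 7360.74
Landed cost (A) = invoice 271804.21 + 7360.74 + duty 63849.24 = 343014.19
Supplier B (CFR):
CIF value = CFR price + insurance = 245486.77 + 453.41 = 245940.18
Import duty = 245940.18 × 23% = 56566.24
Buyer bears (B): 453.41 + 285.85 + 333.12 + 940.61 = 2012.99
Landed cost (B) = invoice 245486.77 + 2012.99 + duty 56566.24 = 304066.00
Difference = |343014.19 − 304066.00| = 38948.19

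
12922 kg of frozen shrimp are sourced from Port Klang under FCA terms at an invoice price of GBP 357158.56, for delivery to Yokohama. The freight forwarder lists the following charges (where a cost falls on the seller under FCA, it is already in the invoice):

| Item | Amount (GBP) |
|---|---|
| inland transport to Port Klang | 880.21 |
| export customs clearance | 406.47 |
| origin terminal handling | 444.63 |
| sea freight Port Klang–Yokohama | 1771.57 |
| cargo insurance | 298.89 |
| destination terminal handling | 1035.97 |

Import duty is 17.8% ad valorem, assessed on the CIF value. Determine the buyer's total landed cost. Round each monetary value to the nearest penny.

FCA: the seller delivers export-cleared goods to the carrier; the buyer bears costs from that point.
Already in the invoice (seller's account under FCA): inland to port, export clearance — exclude.
CIF value = FCA price + origin terminal + freight + insurance = 357158.56 + 444.63 + 1771.57 + 298.89 = 359673.65
Import duty = 359673.65 × 17.8% = 64021.91
Buyer bears: origin terminal 444.63 + freight 1771.57 + insurance 298.89 + destination terminal 1035.97 + duty 64021.91 = 67572.97
Landed cost = invoice 357158.56 + 67572.97 = 424731.53

Total landed cost: GBP 424731.53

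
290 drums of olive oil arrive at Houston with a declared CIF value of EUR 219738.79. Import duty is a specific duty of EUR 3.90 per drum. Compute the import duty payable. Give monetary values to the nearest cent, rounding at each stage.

Import duty = 290 × 3.90 = 1131.00

Import duty: EUR 1131.00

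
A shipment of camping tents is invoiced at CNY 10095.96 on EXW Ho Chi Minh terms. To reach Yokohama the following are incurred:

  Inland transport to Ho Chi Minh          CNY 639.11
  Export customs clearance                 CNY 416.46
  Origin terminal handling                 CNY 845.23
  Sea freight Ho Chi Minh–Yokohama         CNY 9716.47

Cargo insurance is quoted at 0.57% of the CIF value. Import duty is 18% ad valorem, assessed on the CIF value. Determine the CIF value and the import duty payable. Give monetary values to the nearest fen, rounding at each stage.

CIF value: CNY 21837.70; import duty: CNY 3930.79

Let C be the CIF value. C = EXW price + pre-shipment costs + freight + 0.57% × C
C − 0.57% × C = 10095.96 + 639.11 + 416.46 + 845.23 + 9716.47
0.9943 × C = 21713.23
C = 21713.23 / 0.9943 = 21837.70
Insurance premium = 0.57% × 21837.70 = 124.47
Import duty = 21837.70 × 18% = 3930.79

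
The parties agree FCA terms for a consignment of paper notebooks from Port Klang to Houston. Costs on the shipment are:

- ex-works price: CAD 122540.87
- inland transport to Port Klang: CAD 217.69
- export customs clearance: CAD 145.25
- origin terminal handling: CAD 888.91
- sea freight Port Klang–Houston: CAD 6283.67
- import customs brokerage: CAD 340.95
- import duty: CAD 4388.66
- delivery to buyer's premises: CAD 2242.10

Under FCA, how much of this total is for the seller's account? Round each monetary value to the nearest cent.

Seller's account: CAD 122903.81

FCA: the seller delivers export-cleared goods to the carrier; the buyer bears costs from that point.
Seller's account: goods 122540.87 + inland to port 217.69 + export clearance 145.25 = 122903.81
Buyer's account: origin terminal 888.91 + freight 6283.67 + brokerage 340.95 + duty 4388.66 + delivery 2242.10 = 14144.29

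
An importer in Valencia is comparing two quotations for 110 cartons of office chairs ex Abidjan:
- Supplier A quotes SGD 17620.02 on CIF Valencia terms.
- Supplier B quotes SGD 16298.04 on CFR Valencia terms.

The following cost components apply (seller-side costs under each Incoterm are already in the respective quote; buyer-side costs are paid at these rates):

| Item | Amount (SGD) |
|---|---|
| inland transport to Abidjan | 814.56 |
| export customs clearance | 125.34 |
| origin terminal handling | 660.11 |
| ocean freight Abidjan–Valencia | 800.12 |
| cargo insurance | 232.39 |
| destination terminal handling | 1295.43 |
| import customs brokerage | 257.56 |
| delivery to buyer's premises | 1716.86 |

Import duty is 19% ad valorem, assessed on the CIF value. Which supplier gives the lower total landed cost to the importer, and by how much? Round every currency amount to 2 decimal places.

Supplier B is cheaper by SGD 1296.61

Supplier A (CIF):
The CIF price already equals the CIF value: 17620.02
Import duty = 17620.02 × 19% = 3347.80
Buyer bears (A): 1295.43 + 257.56 + 1716.86 = 3269.85
Landed cost (A) = invoice 17620.02 + 3269.85 + duty 3347.80 = 24237.67
Supplier B (CFR):
CIF value = CFR price + insurance = 16298.04 + 232.39 = 16530.43
Import duty = 16530.43 × 19% = 3140.78
Buyer bears (B): 232.39 + 1295.43 + 257.56 + 1716.86 = 3502.24
Landed cost (B) = invoice 16298.04 + 3502.24 + duty 3140.78 = 22941.06
Difference = |24237.67 − 22941.06| = 1296.61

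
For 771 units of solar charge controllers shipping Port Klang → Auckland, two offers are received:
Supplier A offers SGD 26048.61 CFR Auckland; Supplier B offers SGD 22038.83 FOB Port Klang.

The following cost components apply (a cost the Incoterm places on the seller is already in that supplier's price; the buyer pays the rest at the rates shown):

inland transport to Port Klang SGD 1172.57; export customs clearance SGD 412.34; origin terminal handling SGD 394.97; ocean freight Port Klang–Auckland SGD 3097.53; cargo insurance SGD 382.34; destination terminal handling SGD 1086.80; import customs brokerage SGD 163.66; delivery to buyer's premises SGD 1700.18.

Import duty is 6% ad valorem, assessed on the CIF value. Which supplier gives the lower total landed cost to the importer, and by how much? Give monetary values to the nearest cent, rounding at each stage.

Supplier A (CFR):
CIF value = CFR price + insurance = 26048.61 + 382.34 = 26430.95
Import duty = 26430.95 × 6% = 1585.86
Buyer bears (A): 382.34 + 1086.80 + 163.66 + 1700.18 = 3332.98
Landed cost (A) = invoice 26048.61 + 3332.98 + duty 1585.86 = 30967.45
Supplier B (FOB):
CIF value = FOB price + freight + insurance = 22038.83 + 3097.53 + 382.34 = 25518.70
Import duty = 25518.70 × 6% = 1531.12
Buyer bears (B): 3097.53 + 382.34 + 1086.80 + 163.66 + 1700.18 = 6430.51
Landed cost (B) = invoice 22038.83 + 6430.51 + duty 1531.12 = 30000.46
Difference = |30967.45 − 30000.46| = 966.99

Supplier B is cheaper by SGD 966.99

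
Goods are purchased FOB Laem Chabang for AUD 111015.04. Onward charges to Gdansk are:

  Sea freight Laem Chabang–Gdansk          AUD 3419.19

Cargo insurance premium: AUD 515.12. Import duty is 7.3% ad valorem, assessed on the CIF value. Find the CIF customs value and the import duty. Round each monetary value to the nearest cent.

CIF value: AUD 114949.35; import duty: AUD 8391.30

CIF = FOB price + freight + insurance
CIF = 111015.04 + 3419.19 + 515.12 = 114949.35
Import duty = 114949.35 × 7.3% = 8391.30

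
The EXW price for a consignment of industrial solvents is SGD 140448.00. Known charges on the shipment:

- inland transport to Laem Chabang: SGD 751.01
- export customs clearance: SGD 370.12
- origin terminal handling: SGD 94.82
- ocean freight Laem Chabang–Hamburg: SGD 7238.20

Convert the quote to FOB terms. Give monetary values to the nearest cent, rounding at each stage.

FOB price: SGD 141663.95

Not relevant to the conversion: freight — on the buyer under both terms; not part of either seller's price.
From EXW to FOB, the seller additionally bears: inland to port, export clearance, origin terminal.
FOB price = 140448.00 + 751.01 + 370.12 + 94.82 = 141663.95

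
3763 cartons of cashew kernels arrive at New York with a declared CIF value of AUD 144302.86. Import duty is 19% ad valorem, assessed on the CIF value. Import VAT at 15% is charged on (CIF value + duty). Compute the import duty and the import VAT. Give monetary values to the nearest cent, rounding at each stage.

Import duty: AUD 27417.54; import VAT: AUD 25758.06

Import duty = 144302.86 × 19% = 27417.54
VAT base = CIF + duty = 144302.86 + 27417.54 = 171720.40
Import VAT = 171720.40 × 15% = 25758.06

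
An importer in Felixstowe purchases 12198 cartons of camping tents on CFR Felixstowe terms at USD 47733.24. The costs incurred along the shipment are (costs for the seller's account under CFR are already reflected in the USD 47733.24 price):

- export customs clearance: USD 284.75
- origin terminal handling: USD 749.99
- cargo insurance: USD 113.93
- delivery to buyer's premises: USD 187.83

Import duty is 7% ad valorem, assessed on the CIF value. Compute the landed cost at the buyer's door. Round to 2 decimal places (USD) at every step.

Total landed cost: USD 51384.30

CFR: the seller pays costs through ocean freight to the destination port, but not insurance.
Already in the invoice (seller's account under CFR): export clearance, origin terminal — exclude.
CIF value = CFR price + insurance = 47733.24 + 113.93 = 47847.17
Import duty = 47847.17 × 7% = 3349.30
Buyer bears: insurance 113.93 + delivery 187.83 + duty 3349.30 = 3651.06
Landed cost = invoice 47733.24 + 3651.06 = 51384.30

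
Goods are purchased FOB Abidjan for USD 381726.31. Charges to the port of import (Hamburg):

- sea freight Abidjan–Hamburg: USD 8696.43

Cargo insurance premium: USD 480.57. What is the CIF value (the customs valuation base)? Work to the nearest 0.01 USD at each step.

CIF = FOB price + freight + insurance
CIF = 381726.31 + 8696.43 + 480.57 = 390903.31

CIF value: USD 390903.31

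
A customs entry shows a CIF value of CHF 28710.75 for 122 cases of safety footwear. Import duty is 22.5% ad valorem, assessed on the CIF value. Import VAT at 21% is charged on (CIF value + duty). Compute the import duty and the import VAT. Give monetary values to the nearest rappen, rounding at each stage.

Import duty = 28710.75 × 22.5% = 6459.92
VAT base = CIF + duty = 28710.75 + 6459.92 = 35170.67
Import VAT = 35170.67 × 21% = 7385.84

Import duty: CHF 6459.92; import VAT: CHF 7385.84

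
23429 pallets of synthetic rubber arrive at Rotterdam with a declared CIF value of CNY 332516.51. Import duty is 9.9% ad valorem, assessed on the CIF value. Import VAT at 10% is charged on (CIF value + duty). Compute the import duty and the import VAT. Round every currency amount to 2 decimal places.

Import duty: CNY 32919.13; import VAT: CNY 36543.56

Import duty = 332516.51 × 9.9% = 32919.13
VAT base = CIF + duty = 332516.51 + 32919.13 = 365435.64
Import VAT = 365435.64 × 10% = 36543.56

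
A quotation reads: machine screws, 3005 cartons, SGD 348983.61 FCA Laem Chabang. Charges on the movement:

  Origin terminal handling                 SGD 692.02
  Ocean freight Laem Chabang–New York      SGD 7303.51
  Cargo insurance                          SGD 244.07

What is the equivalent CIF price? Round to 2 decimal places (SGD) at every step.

CIF price: SGD 357223.21

From FCA to CIF, the seller additionally bears: origin terminal, freight, insurance.
CIF price = 348983.61 + 692.02 + 7303.51 + 244.07 = 357223.21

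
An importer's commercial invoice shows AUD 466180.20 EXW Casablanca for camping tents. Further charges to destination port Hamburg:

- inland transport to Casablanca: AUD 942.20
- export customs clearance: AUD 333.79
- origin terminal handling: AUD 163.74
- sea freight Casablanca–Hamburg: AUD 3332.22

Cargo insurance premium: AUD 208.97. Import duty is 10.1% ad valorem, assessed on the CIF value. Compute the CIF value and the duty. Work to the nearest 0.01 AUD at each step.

CIF value: AUD 471161.12; import duty: AUD 47587.27

CIF = EXW price + pre-shipment costs + freight + insurance
CIF = 466180.20 + 942.20 + 333.79 + 163.74 + 3332.22 + 208.97 = 471161.12
Import duty = 471161.12 × 10.1% = 47587.27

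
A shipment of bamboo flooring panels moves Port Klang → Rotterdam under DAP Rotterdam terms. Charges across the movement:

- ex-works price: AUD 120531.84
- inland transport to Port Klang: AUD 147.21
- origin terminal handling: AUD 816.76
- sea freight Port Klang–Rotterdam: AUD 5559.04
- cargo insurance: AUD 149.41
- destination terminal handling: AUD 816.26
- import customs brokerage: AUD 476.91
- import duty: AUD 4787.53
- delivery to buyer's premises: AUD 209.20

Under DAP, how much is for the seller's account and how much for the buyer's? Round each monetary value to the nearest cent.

DAP: the seller bears all costs to the named destination except import duty and clearance.
Seller's account: goods 120531.84 + inland to port 147.21 + origin terminal 816.76 + freight 5559.04 + insurance 149.41 + destination terminal 816.26 + delivery 209.20 = 128229.72
Buyer's account: brokerage 476.91 + duty 4787.53 = 5264.44

Seller: AUD 128229.72; buyer: AUD 5264.44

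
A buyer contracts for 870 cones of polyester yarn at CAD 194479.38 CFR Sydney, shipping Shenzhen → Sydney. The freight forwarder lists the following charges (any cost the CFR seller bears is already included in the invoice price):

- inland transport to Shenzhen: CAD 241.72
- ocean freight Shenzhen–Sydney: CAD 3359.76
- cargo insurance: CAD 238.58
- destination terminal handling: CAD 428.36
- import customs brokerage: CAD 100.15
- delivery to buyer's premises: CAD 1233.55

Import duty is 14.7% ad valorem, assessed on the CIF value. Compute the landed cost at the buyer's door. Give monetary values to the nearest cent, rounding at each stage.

CFR: the seller pays costs through ocean freight to the destination port, but not insurance.
Already in the invoice (seller's account under CFR): inland to port, freight — exclude.
CIF value = CFR price + insurance = 194479.38 + 238.58 = 194717.96
Import duty = 194717.96 × 14.7% = 28623.54
Buyer bears: insurance 238.58 + destination terminal 428.36 + brokerage 100.15 + delivery 1233.55 + duty 28623.54 = 30624.18
Landed cost = invoice 194479.38 + 30624.18 = 225103.56

Total landed cost: CAD 225103.56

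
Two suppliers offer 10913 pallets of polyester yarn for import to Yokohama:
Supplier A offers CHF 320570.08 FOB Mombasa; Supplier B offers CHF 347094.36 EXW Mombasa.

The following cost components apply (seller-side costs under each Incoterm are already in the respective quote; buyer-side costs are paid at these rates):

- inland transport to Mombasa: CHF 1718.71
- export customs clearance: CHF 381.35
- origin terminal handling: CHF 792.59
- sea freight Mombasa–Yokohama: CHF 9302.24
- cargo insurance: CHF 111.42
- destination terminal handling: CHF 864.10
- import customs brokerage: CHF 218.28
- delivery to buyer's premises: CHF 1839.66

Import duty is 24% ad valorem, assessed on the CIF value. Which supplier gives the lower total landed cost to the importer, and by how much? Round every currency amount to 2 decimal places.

Supplier A (FOB):
CIF value = FOB price + freight + insurance = 320570.08 + 9302.24 + 111.42 = 329983.74
Import duty = 329983.74 × 24% = 79196.10
Buyer bears (A): 9302.24 + 111.42 + 864.10 + 218.28 + 1839.66 = 12335.70
Landed cost (A) = invoice 320570.08 + 12335.70 + duty 79196.10 = 412101.88
Supplier B (EXW):
CIF value = EXW price + inland to port + export clearance + origin terminal + freight + insurance = 347094.36 + 1718.71 + 381.35 + 792.59 + 9302.24 + 111.42 = 359400.67
Import duty = 359400.67 × 24% = 86256.16
Buyer bears (B): 1718.71 + 381.35 + 792.59 + 9302.24 + 111.42 + 864.10 + 218.28 + 1839.66 = 15228.35
Landed cost (B) = invoice 347094.36 + 15228.35 + duty 86256.16 = 448578.87
Difference = |412101.88 − 448578.87| = 36476.99

Supplier A is cheaper by CHF 36476.99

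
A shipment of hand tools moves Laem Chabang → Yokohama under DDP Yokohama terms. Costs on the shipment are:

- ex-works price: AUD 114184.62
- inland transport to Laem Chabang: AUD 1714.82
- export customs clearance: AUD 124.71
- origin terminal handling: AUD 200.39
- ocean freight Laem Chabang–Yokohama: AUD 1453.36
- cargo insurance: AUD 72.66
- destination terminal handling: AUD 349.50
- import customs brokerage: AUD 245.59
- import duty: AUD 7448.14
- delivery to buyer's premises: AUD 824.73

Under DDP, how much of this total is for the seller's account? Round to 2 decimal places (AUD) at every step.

DDP: the seller bears all costs including import duty.
Seller's account: goods 114184.62 + inland to port 1714.82 + export clearance 124.71 + origin terminal 200.39 + freight 1453.36 + insurance 72.66 + destination terminal 349.50 + brokerage 245.59 + duty 7448.14 + delivery 824.73 = 126618.52
Buyer's account: 0.00

Seller's account: AUD 126618.52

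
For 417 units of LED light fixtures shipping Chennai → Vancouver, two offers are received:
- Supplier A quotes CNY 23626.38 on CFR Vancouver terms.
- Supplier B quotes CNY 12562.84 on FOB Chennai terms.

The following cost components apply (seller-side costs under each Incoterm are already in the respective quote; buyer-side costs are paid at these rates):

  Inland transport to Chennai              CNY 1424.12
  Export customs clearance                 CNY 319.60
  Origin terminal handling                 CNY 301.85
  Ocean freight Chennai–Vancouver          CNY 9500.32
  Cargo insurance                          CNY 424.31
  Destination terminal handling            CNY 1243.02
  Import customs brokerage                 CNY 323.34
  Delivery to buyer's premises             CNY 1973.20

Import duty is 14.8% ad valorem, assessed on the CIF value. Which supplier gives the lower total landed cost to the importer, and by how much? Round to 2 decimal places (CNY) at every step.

Supplier B is cheaper by CNY 1794.57

Supplier A (CFR):
CIF value = CFR price + insurance = 23626.38 + 424.31 = 24050.69
Import duty = 24050.69 × 14.8% = 3559.50
Buyer bears (A): 424.31 + 1243.02 + 323.34 + 1973.20 = 3963.87
Landed cost (A) = invoice 23626.38 + 3963.87 + duty 3559.50 = 31149.75
Supplier B (FOB):
CIF value = FOB price + freight + insurance = 12562.84 + 9500.32 + 424.31 = 22487.47
Import duty = 22487.47 × 14.8% = 3328.15
Buyer bears (B): 9500.32 + 424.31 + 1243.02 + 323.34 + 1973.20 = 13464.19
Landed cost (B) = invoice 12562.84 + 13464.19 + duty 3328.15 = 29355.18
Difference = |31149.75 − 29355.18| = 1794.57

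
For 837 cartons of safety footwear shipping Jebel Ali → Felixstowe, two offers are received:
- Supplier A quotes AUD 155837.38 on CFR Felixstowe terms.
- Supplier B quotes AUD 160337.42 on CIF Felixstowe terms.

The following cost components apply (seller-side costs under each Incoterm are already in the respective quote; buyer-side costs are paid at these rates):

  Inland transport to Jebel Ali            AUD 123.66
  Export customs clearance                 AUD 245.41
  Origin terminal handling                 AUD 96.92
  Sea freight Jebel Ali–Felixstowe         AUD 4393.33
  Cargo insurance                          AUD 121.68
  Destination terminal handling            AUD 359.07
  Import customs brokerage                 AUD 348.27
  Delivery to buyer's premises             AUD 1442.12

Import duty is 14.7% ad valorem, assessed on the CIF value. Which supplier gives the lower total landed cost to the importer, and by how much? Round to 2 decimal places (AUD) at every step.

Supplier A (CFR):
CIF value = CFR price + insurance = 155837.38 + 121.68 = 155959.06
Import duty = 155959.06 × 14.7% = 22925.98
Buyer bears (A): 121.68 + 359.07 + 348.27 + 1442.12 = 2271.14
Landed cost (A) = invoice 155837.38 + 2271.14 + duty 22925.98 = 181034.50
Supplier B (CIF):
The CIF price already equals the CIF value: 160337.42
Import duty = 160337.42 × 14.7% = 23569.60
Buyer bears (B): 359.07 + 348.27 + 1442.12 = 2149.46
Landed cost (B) = invoice 160337.42 + 2149.46 + duty 23569.60 = 186056.48
Difference = |181034.50 − 186056.48| = 5021.98

Supplier A is cheaper by AUD 5021.98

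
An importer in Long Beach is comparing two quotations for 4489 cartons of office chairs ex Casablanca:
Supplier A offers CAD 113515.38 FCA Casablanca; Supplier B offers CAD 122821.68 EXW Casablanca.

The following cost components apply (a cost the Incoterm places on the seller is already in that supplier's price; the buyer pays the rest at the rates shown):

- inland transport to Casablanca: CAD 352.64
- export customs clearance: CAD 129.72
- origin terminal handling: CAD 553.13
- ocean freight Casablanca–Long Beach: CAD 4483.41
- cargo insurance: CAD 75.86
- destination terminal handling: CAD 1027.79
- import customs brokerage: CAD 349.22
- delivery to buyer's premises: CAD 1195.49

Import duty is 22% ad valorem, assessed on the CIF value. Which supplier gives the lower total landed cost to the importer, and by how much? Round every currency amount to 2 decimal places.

Supplier A (FCA):
CIF value = FCA price + origin terminal + freight + insurance = 113515.38 + 553.13 + 4483.41 + 75.86 = 118627.78
Import duty = 118627.78 × 22% = 26098.11
Buyer bears (A): 553.13 + 4483.41 + 75.86 + 1027.79 + 349.22 + 1195.49 = 7684.90
Landed cost (A) = invoice 113515.38 + 7684.90 + duty 26098.11 = 147298.39
Supplier B (EXW):
CIF value = EXW price + inland to port + export clearance + origin terminal + freight + insurance = 122821.68 + 352.64 + 129.72 + 553.13 + 4483.41 + 75.86 = 128416.44
Import duty = 128416.44 × 22% = 28251.62
Buyer bears (B): 352.64 + 129.72 + 553.13 + 4483.41 + 75.86 + 1027.79 + 349.22 + 1195.49 = 8167.26
Landed cost (B) = invoice 122821.68 + 8167.26 + duty 28251.62 = 159240.56
Difference = |147298.39 − 159240.56| = 11942.17

Supplier A is cheaper by CAD 11942.17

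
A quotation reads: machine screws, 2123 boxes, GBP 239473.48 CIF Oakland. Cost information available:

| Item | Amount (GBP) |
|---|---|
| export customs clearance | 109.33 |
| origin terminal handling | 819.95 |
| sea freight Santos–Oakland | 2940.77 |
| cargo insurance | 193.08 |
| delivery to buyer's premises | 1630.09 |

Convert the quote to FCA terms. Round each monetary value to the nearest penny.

FCA price: GBP 235519.68

Not relevant to the conversion: export clearance — on the seller under both CIF and FCA; already in the CIF price and stays in the FCA price. delivery — on the buyer under both terms; not part of either seller's price.
From CIF to FCA, the seller no longer bears: origin terminal, freight, insurance.
FCA price = 239473.48 − 819.95 − 2940.77 − 193.08 = 235519.68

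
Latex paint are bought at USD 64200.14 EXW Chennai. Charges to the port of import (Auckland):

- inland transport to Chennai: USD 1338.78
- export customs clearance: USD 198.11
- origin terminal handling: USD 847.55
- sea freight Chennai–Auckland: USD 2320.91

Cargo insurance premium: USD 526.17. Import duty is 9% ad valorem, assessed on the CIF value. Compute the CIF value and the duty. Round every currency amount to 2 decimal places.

CIF value: USD 69431.66; import duty: USD 6248.85

CIF = EXW price + pre-shipment costs + freight + insurance
CIF = 64200.14 + 1338.78 + 198.11 + 847.55 + 2320.91 + 526.17 = 69431.66
Import duty = 69431.66 × 9% = 6248.85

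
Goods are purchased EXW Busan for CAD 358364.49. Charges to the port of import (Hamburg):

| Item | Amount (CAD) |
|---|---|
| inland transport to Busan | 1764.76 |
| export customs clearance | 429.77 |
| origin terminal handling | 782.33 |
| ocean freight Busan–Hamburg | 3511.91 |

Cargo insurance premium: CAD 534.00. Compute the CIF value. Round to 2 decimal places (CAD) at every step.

CIF = EXW price + pre-shipment costs + freight + insurance
CIF = 358364.49 + 1764.76 + 429.77 + 782.33 + 3511.91 + 534.00 = 365387.26

CIF value: CAD 365387.26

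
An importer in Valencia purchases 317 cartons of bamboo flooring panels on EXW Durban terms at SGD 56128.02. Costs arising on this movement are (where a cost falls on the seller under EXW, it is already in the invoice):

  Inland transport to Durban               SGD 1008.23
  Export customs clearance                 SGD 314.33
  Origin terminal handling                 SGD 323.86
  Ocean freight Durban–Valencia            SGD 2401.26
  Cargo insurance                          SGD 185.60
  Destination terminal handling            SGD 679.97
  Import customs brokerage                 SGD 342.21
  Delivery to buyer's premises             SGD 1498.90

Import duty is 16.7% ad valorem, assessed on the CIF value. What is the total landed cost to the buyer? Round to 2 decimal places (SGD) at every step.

EXW: the seller makes goods available at their premises; the buyer bears all onward costs.
CIF value = EXW price + inland to port + export clearance + origin terminal + freight + insurance = 56128.02 + 1008.23 + 314.33 + 323.86 + 2401.26 + 185.60 = 60361.30
Import duty = 60361.30 × 16.7% = 10080.34
Buyer bears: inland to port 1008.23 + export clearance 314.33 + origin terminal 323.86 + freight 2401.26 + insurance 185.60 + destination terminal 679.97 + brokerage 342.21 + delivery 1498.90 + duty 10080.34 = 16834.70
Landed cost = invoice 56128.02 + 16834.70 = 72962.72

Total landed cost: SGD 72962.72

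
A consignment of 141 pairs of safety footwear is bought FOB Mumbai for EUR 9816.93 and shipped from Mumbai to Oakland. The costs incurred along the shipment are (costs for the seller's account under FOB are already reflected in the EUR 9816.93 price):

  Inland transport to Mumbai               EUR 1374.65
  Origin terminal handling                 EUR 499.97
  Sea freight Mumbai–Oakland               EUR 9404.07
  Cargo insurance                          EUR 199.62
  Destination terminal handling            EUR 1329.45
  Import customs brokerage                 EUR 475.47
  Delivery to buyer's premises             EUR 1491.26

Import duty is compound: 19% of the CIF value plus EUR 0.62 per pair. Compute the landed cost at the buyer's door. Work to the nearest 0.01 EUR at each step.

FOB: the seller bears costs until goods are on board at the origin port; the buyer bears freight, insurance and all costs thereafter.
Already in the invoice (seller's account under FOB): inland to port, origin terminal — exclude.
CIF value = FOB price + freight + insurance = 9816.93 + 9404.07 + 199.62 = 19420.62
Ad valorem component: 19420.62 × 19% = 3689.92
Specific component: 141 × 0.62 = 87.42
Import duty = 3689.92 + 87.42 = 3777.34
Buyer bears: freight 9404.07 + insurance 199.62 + destination terminal 1329.45 + brokerage 475.47 + delivery 1491.26 + duty 3777.34 = 16677.21
Landed cost = invoice 9816.93 + 16677.21 = 26494.14

Total landed cost: EUR 26494.14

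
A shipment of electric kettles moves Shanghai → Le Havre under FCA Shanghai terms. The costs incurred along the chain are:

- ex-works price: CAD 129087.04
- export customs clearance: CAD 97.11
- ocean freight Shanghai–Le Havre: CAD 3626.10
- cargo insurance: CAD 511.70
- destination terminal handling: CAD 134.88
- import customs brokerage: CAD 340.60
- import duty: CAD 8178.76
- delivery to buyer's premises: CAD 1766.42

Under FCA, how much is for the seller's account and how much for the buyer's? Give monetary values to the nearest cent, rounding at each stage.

FCA: the seller delivers export-cleared goods to the carrier; the buyer bears costs from that point.
Seller's account: goods 129087.04 + export clearance 97.11 = 129184.15
Buyer's account: freight 3626.10 + insurance 511.70 + destination terminal 134.88 + brokerage 340.60 + duty 8178.76 + delivery 1766.42 = 14558.46

Seller: CAD 129184.15; buyer: CAD 14558.46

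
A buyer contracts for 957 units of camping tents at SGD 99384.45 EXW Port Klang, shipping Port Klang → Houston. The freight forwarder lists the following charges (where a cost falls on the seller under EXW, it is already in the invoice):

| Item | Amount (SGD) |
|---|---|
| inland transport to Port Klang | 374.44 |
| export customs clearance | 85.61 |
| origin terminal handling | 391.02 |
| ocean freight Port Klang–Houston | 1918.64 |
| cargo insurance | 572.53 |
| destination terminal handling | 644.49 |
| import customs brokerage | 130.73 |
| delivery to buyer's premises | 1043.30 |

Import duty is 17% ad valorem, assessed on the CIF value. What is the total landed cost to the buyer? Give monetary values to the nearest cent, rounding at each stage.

Total landed cost: SGD 122008.75

EXW: the seller makes goods available at their premises; the buyer bears all onward costs.
CIF value = EXW price + inland to port + export clearance + origin terminal + freight + insurance = 99384.45 + 374.44 + 85.61 + 391.02 + 1918.64 + 572.53 = 102726.69
Import duty = 102726.69 × 17% = 17463.54
Buyer bears: inland to port 374.44 + export clearance 85.61 + origin terminal 391.02 + freight 1918.64 + insurance 572.53 + destination terminal 644.49 + brokerage 130.73 + delivery 1043.30 + duty 17463.54 = 22624.30
Landed cost = invoice 99384.45 + 22624.30 = 122008.75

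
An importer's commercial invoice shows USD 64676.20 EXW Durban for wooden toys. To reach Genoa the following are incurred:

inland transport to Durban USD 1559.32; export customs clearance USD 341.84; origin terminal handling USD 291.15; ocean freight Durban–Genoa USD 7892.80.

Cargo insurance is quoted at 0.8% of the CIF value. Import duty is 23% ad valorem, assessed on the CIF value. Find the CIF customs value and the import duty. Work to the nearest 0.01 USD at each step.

Let C be the CIF value. C = EXW price + pre-shipment costs + freight + 0.8% × C
C − 0.8% × C = 64676.20 + 1559.32 + 341.84 + 291.15 + 7892.80
0.992 × C = 74761.31
C = 74761.31 / 0.992 = 75364.22
Insurance premium = 0.8% × 75364.22 = 602.91
Import duty = 75364.22 × 23% = 17333.77

CIF value: USD 75364.22; import duty: USD 17333.77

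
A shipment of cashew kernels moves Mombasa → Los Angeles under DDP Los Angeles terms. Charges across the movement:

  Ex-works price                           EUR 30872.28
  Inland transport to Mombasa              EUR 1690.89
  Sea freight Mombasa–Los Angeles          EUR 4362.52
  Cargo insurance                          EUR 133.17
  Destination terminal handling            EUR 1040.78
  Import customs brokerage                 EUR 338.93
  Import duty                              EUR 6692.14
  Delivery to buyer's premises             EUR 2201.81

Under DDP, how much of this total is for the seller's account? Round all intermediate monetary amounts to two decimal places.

Seller's account: EUR 47332.52

DDP: the seller bears all costs including import duty.
Seller's account: goods 30872.28 + inland to port 1690.89 + freight 4362.52 + insurance 133.17 + destination terminal 1040.78 + brokerage 338.93 + duty 6692.14 + delivery 2201.81 = 47332.52
Buyer's account: 0.00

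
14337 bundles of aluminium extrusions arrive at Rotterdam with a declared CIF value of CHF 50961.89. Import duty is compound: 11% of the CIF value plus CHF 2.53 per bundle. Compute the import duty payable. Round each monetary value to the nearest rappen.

Import duty: CHF 41878.42

Ad valorem component: 50961.89 × 11% = 5605.81
Specific component: 14337 × 2.53 = 36272.61
Import duty = 5605.81 + 36272.61 = 41878.42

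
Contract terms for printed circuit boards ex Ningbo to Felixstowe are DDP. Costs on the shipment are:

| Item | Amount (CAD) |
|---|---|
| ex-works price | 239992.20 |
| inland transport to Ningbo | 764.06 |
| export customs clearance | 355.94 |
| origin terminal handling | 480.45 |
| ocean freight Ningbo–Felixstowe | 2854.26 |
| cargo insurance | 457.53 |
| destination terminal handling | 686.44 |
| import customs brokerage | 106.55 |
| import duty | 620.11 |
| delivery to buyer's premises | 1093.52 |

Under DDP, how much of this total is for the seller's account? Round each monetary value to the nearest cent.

Seller's account: CAD 247411.06

DDP: the seller bears all costs including import duty.
Seller's account: goods 239992.20 + inland to port 764.06 + export clearance 355.94 + origin terminal 480.45 + freight 2854.26 + insurance 457.53 + destination terminal 686.44 + brokerage 106.55 + duty 620.11 + delivery 1093.52 = 247411.06
Buyer's account: 0.00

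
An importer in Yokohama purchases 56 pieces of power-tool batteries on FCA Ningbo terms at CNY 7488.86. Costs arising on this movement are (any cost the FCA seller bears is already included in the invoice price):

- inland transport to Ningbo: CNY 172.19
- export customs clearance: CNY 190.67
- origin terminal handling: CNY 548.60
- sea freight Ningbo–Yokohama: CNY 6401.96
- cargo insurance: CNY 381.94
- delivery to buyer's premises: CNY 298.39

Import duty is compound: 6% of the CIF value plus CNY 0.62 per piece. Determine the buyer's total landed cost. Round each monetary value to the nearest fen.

Total landed cost: CNY 16043.75

FCA: the seller delivers export-cleared goods to the carrier; the buyer bears costs from that point.
Already in the invoice (seller's account under FCA): inland to port, export clearance — exclude.
CIF value = FCA price + origin terminal + freight + insurance = 7488.86 + 548.60 + 6401.96 + 381.94 = 14821.36
Ad valorem component: 14821.36 × 6% = 889.28
Specific component: 56 × 0.62 = 34.72
Import duty = 889.28 + 34.72 = 924.00
Buyer bears: origin terminal 548.60 + freight 6401.96 + insurance 381.94 + delivery 298.39 + duty 924.00 = 8554.89
Landed cost = invoice 7488.86 + 8554.89 = 16043.75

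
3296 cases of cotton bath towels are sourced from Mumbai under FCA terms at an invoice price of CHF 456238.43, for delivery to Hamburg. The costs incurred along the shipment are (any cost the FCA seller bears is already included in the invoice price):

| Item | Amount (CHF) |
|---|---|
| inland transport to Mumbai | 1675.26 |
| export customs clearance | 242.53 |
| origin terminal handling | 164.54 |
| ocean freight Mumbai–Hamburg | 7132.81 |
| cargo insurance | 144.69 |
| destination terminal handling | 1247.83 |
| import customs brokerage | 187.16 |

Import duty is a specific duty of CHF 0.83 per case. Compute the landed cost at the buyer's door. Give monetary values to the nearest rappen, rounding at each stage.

Total landed cost: CHF 467851.14

FCA: the seller delivers export-cleared goods to the carrier; the buyer bears costs from that point.
Already in the invoice (seller's account under FCA): inland to port, export clearance — exclude.
CIF value = FCA price + origin terminal + freight + insurance = 456238.43 + 164.54 + 7132.81 + 144.69 = 463680.47
Import duty = 3296 × 0.83 = 2735.68
Buyer bears: origin terminal 164.54 + freight 7132.81 + insurance 144.69 + destination terminal 1247.83 + brokerage 187.16 + duty 2735.68 = 11612.71
Landed cost = invoice 456238.43 + 11612.71 = 467851.14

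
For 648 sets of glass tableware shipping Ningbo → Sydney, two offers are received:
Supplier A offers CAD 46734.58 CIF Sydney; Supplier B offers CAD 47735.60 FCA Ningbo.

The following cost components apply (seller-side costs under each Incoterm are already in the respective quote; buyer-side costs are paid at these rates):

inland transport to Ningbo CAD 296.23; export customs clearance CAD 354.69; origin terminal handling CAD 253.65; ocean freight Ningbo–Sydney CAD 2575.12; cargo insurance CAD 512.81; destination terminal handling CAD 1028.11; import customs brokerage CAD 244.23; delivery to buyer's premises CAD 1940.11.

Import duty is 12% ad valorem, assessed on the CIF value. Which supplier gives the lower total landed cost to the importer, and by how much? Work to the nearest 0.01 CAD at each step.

Supplier A (CIF):
The CIF price already equals the CIF value: 46734.58
Import duty = 46734.58 × 12% = 5608.15
Buyer bears (A): 1028.11 + 244.23 + 1940.11 = 3212.45
Landed cost (A) = invoice 46734.58 + 3212.45 + duty 5608.15 = 55555.18
Supplier B (FCA):
CIF value = FCA price + origin terminal + freight + insurance = 47735.60 + 253.65 + 2575.12 + 512.81 = 51077.18
Import duty = 51077.18 × 12% = 6129.26
Buyer bears (B): 253.65 + 2575.12 + 512.81 + 1028.11 + 244.23 + 1940.11 = 6554.03
Landed cost (B) = invoice 47735.60 + 6554.03 + duty 6129.26 = 60418.89
Difference = |55555.18 − 60418.89| = 4863.71

Supplier A is cheaper by CAD 4863.71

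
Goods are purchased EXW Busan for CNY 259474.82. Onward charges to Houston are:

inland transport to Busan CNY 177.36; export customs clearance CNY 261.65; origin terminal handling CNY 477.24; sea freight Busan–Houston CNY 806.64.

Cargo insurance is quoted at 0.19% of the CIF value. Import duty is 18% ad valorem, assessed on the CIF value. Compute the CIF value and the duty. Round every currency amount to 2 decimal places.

Let C be the CIF value. C = EXW price + pre-shipment costs + freight + 0.19% × C
C − 0.19% × C = 259474.82 + 177.36 + 261.65 + 477.24 + 806.64
0.9981 × C = 261197.71
C = 261197.71 / 0.9981 = 261694.93
Insurance premium = 0.19% × 261694.93 = 497.22
Import duty = 261694.93 × 18% = 47105.09

CIF value: CNY 261694.93; import duty: CNY 47105.09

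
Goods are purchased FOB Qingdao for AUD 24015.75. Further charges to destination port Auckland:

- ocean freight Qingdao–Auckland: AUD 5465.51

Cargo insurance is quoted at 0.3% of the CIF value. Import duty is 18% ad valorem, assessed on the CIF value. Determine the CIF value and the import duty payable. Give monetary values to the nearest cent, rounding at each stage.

CIF value: AUD 29569.97; import duty: AUD 5322.59

Let C be the CIF value. C = FOB price + freight + 0.3% × C
C − 0.3% × C = 24015.75 + 5465.51
0.997 × C = 29481.26
C = 29481.26 / 0.997 = 29569.97
Insurance premium = 0.3% × 29569.97 = 88.71
Import duty = 29569.97 × 18% = 5322.59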